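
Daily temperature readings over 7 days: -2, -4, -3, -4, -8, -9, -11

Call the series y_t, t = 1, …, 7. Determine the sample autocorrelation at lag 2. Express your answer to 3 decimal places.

Mean ȳ = (-2 − 4 − 3 − 4 − 8 − 9 − 11)/7 = -5.8571
Numerator Σ_{t=1}^{5}(y_t−ȳ)(y_{t+2}−ȳ) = 13.5306
Denominator Σ(y_t−ȳ)² = 70.8571
r_2 = 13.5306 / 70.8571 = 0.191

0.191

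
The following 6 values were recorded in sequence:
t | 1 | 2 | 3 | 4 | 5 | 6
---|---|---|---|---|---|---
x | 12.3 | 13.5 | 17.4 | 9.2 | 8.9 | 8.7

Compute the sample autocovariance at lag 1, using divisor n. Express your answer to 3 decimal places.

2.094

Mean x̄ = (12.3 + 13.5 + 17.4 + 9.2 + 8.9 + 8.7)/6 = 11.6667
Deviations: 0.6333, 1.8333, 5.7333, -2.4667, -2.7667, -2.9667
Σ_{t=1}^{5}(x_t−x̄)(x_{t+1}−x̄) = 12.5622
γ_1 = 12.5622 / 6 = 2.094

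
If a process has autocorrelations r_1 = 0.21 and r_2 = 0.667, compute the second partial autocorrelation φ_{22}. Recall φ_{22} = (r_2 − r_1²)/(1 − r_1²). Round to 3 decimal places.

φ_{22} = (r_2 − r_1²) / (1 − r_1²)
r_1² = (0.21)² = 0.0441
Numerator = 0.667 − 0.0441 = 0.6229; denominator = 1 − 0.0441 = 0.9559
φ_{22} = 0.6229 / 0.9559 = 0.652

0.652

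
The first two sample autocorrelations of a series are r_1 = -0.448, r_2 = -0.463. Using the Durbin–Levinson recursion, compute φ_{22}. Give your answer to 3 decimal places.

φ_{22} = (r_2 − r_1²) / (1 − r_1²)
r_1² = (-0.448)² = 0.200704
Numerator = -0.463 − 0.2007 = -0.6637; denominator = 1 − 0.2007 = 0.7993
φ_{22} = -0.6637 / 0.7993 = -0.830

-0.830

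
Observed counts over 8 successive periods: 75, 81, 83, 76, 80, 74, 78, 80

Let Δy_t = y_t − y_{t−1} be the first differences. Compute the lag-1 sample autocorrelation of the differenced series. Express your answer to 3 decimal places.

-0.434

First differences Δy: 6, 2, -7, 4, -6, 4, 2
Mean of differences = 0.7143
Numerator Σ(Δy_t−Δȳ)(Δy_{t+1}−Δȳ) = -68.3673
Denominator Σ(Δy_t−Δȳ)² = 157.4286
r_1(Δy) = -68.3673 / 157.4286 = -0.434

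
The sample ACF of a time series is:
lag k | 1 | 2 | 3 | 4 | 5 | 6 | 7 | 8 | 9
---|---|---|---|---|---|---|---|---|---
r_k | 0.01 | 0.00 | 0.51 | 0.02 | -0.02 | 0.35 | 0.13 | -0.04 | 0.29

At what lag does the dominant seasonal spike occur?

The largest autocorrelation is r_3 = 0.51, with weaker echoes at lags 6 (0.35) and 9 (0.29); the remaining lags stay at or below 0.13.
The dominant spike at lag 3 indicates a seasonal period of 3.

3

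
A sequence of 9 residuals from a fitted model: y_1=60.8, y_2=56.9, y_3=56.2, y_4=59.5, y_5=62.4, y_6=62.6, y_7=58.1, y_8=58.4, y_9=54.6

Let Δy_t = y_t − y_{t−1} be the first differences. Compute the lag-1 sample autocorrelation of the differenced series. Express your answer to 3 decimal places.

First differences Δy: -3.9, -0.7, 3.3, 2.9, 0.2, -4.5, 0.3, -3.8
Mean of differences = -0.7750
Numerator Σ(Δy_t−Δȳ)(Δy_{t+1}−Δȳ) = 7.7419
Denominator Σ(Δy_t−Δȳ)² = 65.0150
r_1(Δy) = 7.7419 / 65.0150 = 0.119

0.119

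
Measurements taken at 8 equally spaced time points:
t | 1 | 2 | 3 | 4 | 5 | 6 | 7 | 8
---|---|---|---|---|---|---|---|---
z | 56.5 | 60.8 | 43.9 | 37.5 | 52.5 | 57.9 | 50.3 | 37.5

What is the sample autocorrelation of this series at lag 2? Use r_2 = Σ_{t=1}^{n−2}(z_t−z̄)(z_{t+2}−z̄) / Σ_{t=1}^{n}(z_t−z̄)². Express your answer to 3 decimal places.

-0.677

Mean z̄ = (56.5 + 60.8 + 43.9 + 37.5 + 52.5 + 57.9 + 50.3 + 37.5)/8 = 49.6125
Deviations from mean: 6.8875, 11.1875, -5.7125, -12.1125, 2.8875, 8.2875, 0.6875, -12.1125
Σ(z_t−z̄)(z_{t+2}−z̄) = (-39.3448) + (-135.5086) + (-16.4948) + (-100.3823) + (1.9852) + (-100.3823) = -390.1278
Denominator Σ(z_t−z̄)² = 576.1488
r_2 = -390.1278 / 576.1488 = -0.677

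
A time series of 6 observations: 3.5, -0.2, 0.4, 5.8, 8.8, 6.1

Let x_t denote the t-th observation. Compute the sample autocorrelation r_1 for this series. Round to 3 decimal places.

Mean x̄ = (3.5 − 0.2 + 0.4 + 5.8 + 8.8 + 6.1)/6 = 4.0667
Σ(x_t−x̄)(x_{t+1}−x̄) = (2.4178) + (15.6444) + (-6.3556) + (8.2044) + (9.6244) = 29.5356
Denominator Σ(x_t−x̄)² = 61.5133
r_1 = 29.5356 / 61.5133 = 0.480

0.480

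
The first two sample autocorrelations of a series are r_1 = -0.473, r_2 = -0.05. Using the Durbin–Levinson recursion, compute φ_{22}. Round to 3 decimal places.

-0.353

φ_{22} = (r_2 − r_1²) / (1 − r_1²)
r_1² = (-0.473)² = 0.223729
Numerator = -0.05 − 0.2237 = -0.2737; denominator = 1 − 0.2237 = 0.7763
φ_{22} = -0.2737 / 0.7763 = -0.353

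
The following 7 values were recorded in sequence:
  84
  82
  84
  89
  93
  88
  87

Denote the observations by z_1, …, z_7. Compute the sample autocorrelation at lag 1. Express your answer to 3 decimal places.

0.506

Mean z̄ = (84 + 82 + 84 + 89 + 93 + 88 + 87)/7 = 86.7143
Σ(z_t−z̄)(z_{t+1}−z̄) = (12.7959) + (12.7959) + (-6.2041) + (14.3673) + (8.0816) + (0.3673) = 42.2041
Denominator Σ(z_t−z̄)² = 83.4286
r_1 = 42.2041 / 83.4286 = 0.506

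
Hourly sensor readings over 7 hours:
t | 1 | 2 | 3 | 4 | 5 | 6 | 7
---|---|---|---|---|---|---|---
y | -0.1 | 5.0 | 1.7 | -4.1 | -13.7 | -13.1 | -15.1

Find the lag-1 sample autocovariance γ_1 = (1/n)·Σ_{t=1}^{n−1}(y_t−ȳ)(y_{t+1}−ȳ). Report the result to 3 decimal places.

38.084

Mean ȳ = (-0.1 + 5.0 + 1.7 − 4.1 − 13.7 − 13.1 − 15.1)/7 = -5.6286
Σ_{t=1}^{6}(y_t−ȳ)(y_{t+1}−ȳ) = 266.5878
γ_1 = 266.5878 / 7 = 38.084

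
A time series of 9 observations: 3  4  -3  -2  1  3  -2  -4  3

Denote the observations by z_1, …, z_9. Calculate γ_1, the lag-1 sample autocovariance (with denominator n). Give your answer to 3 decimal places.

-0.235

Mean z̄ = (3 + 4 − 3 − 2 + 1 + 3 − 2 − 4 + 3)/9 = 0.3333
Σ_{t=1}^{8}(z_t−z̄)(z_{t+1}−z̄) = -2.1111
γ_1 = -2.1111 / 9 = -0.235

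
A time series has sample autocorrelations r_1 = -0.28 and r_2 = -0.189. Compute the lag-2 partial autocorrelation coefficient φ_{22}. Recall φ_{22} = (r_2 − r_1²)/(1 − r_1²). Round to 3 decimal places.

-0.290

φ_{22} = (r_2 − r_1²) / (1 − r_1²)
r_1² = (-0.28)² = 0.0784
Numerator = -0.189 − 0.0784 = -0.2674; denominator = 1 − 0.0784 = 0.9216
φ_{22} = -0.2674 / 0.9216 = -0.290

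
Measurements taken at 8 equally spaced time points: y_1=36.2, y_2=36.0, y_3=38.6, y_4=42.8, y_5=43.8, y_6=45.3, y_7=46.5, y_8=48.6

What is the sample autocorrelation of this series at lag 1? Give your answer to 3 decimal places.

0.653

Mean ȳ = (36.2 + 36.0 + 38.6 + 42.8 + 43.8 + 45.3 + 46.5 + 48.6)/8 = 42.2250
Deviations from mean: -6.0250, -6.2250, -3.6250, 0.5750, 1.5750, 3.0750, 4.2750, 6.3750
Σ(y_t−ȳ)(y_{t+1}−ȳ) = (37.5056) + (22.5656) + (-2.0844) + (0.9056) + (4.8431) + (13.1456) + (27.2531) = 104.1344
Denominator Σ(y_t−ȳ)² = 159.3750
r_1 = 104.1344 / 159.3750 = 0.653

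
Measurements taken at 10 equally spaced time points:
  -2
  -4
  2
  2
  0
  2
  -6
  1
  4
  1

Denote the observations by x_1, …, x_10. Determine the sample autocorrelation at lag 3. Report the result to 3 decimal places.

Mean x̄ = (-2 − 4 + 2 + 2 + 0 + 2 − 6 + 1 + 4 + 1)/10 = 0.0000
Σ(x_t−x̄)(x_{t+3}−x̄) = (-4.0000) + (0.0000) + (4.0000) + (-12.0000) + (0.0000) + (8.0000) + (-6.0000) = -10.0000
Denominator Σ(x_t−x̄)² = 86.0000
r_3 = -10.0000 / 86.0000 = -0.116

-0.116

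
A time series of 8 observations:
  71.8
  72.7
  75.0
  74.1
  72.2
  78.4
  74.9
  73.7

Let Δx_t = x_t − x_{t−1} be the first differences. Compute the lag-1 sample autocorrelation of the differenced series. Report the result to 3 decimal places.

First differences Δx: 0.9, 2.3, -0.9, -1.9, 6.2, -3.5, -1.2
Mean of differences = 0.2714
Numerator Σ(Δx_t−Δx̄)(Δx_{t+1}−Δx̄) = -28.2408
Denominator Σ(Δx_t−Δx̄)² = 62.1343
r_1(Δx) = -28.2408 / 62.1343 = -0.455

-0.455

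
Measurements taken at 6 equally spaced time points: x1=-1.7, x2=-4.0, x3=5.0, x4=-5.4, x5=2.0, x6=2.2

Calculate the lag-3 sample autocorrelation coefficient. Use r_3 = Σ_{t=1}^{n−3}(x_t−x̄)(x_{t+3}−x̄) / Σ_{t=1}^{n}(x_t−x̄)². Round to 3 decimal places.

Mean x̄ = (-1.7 − 4.0 + 5.0 − 5.4 + 2.0 + 2.2)/6 = -0.3167
Deviations from mean: -1.3833, -3.6833, 5.3167, -5.0833, 2.3167, 2.5167
Numerator Σ_{t=1}^{3}(x_t−x̄)(x_{t+3}−x̄) = 11.8792
Denominator Σ(x_t−x̄)² = 81.2883
r_3 = 11.8792 / 81.2883 = 0.146

0.146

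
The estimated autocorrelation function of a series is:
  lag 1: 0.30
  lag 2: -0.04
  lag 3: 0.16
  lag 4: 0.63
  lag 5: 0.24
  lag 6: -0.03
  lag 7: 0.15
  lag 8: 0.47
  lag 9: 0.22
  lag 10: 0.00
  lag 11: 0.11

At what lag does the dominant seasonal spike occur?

The largest autocorrelation is r_4 = 0.63, with a weaker echo at lag 8 (0.47); the remaining lags stay at or below 0.30.
The dominant spike at lag 4 indicates a seasonal period of 4.

4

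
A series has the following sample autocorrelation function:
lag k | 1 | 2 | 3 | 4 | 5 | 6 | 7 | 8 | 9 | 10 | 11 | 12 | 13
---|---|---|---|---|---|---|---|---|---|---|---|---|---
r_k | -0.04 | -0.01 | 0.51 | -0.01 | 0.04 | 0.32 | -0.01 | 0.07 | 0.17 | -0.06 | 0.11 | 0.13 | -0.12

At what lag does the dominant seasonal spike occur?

3

The largest autocorrelation is r_3 = 0.51, with weaker echoes at lags 6 (0.32) and 9 (0.17); the remaining lags stay at or below 0.13.
The dominant spike at lag 3 indicates a seasonal period of 3.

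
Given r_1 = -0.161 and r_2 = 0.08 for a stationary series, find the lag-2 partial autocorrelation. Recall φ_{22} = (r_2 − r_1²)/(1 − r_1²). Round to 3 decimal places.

φ_{22} = (r_2 − r_1²) / (1 − r_1²)
r_1² = (-0.161)² = 0.025921
Numerator = 0.08 − 0.0259 = 0.0541; denominator = 1 − 0.0259 = 0.9741
φ_{22} = 0.0541 / 0.9741 = 0.056

0.056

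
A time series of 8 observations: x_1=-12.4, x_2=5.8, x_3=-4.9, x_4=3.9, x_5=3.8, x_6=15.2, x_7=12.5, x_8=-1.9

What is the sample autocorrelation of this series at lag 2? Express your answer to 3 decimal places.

Mean x̄ = (-12.4 + 5.8 − 4.9 + 3.9 + 3.8 + 15.2 + 12.5 − 1.9)/8 = 2.7500
Deviations from mean: -15.1500, 3.0500, -7.6500, 1.1500, 1.0500, 12.4500, 9.7500, -4.6500
Σ(x_t−x̄)(x_{t+2}−x̄) = (115.8975) + (3.5075) + (-8.0325) + (14.3175) + (10.2375) + (-57.8925) = 78.0350
Denominator Σ(x_t−x̄)² = 571.4600
r_2 = 78.0350 / 571.4600 = 0.137

0.137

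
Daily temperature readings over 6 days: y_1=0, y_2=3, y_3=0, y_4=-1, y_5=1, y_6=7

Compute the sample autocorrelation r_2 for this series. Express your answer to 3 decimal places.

-0.321

Mean ȳ = (0 + 3 + 0 − 1 + 1 + 7)/6 = 1.6667
Deviations from mean: -1.6667, 1.3333, -1.6667, -2.6667, -0.6667, 5.3333
Numerator Σ_{t=1}^{4}(y_t−ȳ)(y_{t+2}−ȳ) = -13.8889
Denominator Σ(y_t−ȳ)² = 43.3333
r_2 = -13.8889 / 43.3333 = -0.321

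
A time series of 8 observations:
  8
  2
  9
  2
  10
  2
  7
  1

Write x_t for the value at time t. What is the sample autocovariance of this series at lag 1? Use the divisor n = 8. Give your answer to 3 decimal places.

Mean x̄ = (8 + 2 + 9 + 2 + 10 + 2 + 7 + 1)/8 = 5.1250
Σ_{t=1}^{7}(x_t−x̄)(x_{t+1}−x̄) = -77.2656
γ_1 = -77.2656 / 8 = -9.658

-9.658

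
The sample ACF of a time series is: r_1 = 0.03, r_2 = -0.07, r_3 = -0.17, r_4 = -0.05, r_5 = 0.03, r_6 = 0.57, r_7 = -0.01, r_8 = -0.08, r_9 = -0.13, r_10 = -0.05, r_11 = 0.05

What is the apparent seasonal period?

6

The largest autocorrelation is r_6 = 0.57; the remaining lags stay at or below 0.05.
The dominant spike at lag 6 indicates a seasonal period of 6.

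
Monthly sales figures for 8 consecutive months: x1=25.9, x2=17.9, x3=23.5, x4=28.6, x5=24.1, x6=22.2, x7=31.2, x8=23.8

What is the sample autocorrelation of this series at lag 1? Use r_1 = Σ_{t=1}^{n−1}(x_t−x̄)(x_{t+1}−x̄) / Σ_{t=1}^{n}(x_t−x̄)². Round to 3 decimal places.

Mean x̄ = (25.9 + 17.9 + 23.5 + 28.6 + 24.1 + 22.2 + 31.2 + 23.8)/8 = 24.6500
Deviations from mean: 1.2500, -6.7500, -1.1500, 3.9500, -0.5500, -2.4500, 6.5500, -0.8500
Numerator Σ_{t=1}^{7}(x_t−x̄)(x_{t+1}−x̄) = -27.6575
Denominator Σ(x_t−x̄)² = 113.9800
r_1 = -27.6575 / 113.9800 = -0.243

-0.243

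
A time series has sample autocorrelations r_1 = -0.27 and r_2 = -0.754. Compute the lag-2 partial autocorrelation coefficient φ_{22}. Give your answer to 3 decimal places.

-0.892

φ_{22} = (r_2 − r_1²) / (1 − r_1²)
r_1² = (-0.27)² = 0.0729
Numerator = -0.754 − 0.0729 = -0.8269; denominator = 1 − 0.0729 = 0.9271
φ_{22} = -0.8269 / 0.9271 = -0.892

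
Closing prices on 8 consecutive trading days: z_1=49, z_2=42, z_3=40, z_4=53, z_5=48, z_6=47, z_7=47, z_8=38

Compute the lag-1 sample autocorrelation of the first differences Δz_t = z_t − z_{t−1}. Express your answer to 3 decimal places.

First differences Δz: -7, -2, 13, -5, -1, 0, -9
Mean of differences = -1.5714
Numerator Σ(Δz_t−Δz̄)(Δz_{t+1}−Δz̄) = -66.6122
Denominator Σ(Δz_t−Δz̄)² = 311.7143
r_1(Δz) = -66.6122 / 311.7143 = -0.214

-0.214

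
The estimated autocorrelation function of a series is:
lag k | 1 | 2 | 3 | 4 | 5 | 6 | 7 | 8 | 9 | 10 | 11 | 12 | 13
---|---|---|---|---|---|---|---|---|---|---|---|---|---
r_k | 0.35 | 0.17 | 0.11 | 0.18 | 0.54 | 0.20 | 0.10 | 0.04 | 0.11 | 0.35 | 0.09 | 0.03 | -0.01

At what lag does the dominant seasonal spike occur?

The largest autocorrelation is r_5 = 0.54; the remaining lags stay at or below 0.35. The elevated value at lag 1 (0.35), dropping to 0.17 at lag 2, reflects decaying short-term dependence rather than seasonality.
The dominant spike at lag 5 indicates a seasonal period of 5.

5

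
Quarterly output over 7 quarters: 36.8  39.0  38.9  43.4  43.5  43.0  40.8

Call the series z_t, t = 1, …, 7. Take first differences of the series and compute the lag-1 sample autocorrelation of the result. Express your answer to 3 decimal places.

-0.083

First differences Δz: 2.2, -0.1, 4.5, 0.1, -0.5, -2.2
Mean of differences = 0.6667
Numerator Σ(Δz_t−Δz̄)(Δz_{t+1}−Δz̄) = -2.2811
Denominator Σ(Δz_t−Δz̄)² = 27.5333
r_1(Δz) = -2.2811 / 27.5333 = -0.083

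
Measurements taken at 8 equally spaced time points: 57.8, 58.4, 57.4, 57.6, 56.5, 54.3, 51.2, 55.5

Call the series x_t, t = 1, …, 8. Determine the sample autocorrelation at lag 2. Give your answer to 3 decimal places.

Mean x̄ = (57.8 + 58.4 + 57.4 + 57.6 + 56.5 + 54.3 + 51.2 + 55.5)/8 = 56.0875
Deviations from mean: 1.7125, 2.3125, 1.3125, 1.5125, 0.4125, -1.7875, -4.8875, -0.5875
Σ(x_t−x̄)(x_{t+2}−x̄) = (2.2477) + (3.4977) + (0.5414) + (-2.7036) + (-2.0161) + (1.0502) = 2.6172
Denominator Σ(x_t−x̄)² = 39.8888
r_2 = 2.6172 / 39.8888 = 0.066

0.066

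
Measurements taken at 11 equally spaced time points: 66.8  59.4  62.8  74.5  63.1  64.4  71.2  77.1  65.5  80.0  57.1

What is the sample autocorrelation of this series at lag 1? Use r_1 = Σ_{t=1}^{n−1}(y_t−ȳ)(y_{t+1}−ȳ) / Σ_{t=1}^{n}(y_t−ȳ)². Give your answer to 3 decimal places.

Mean ȳ = (66.8 + 59.4 + 62.8 + 74.5 + 63.1 + 64.4 + 71.2 + 77.1 + 65.5 + 80.0 + 57.1)/11 = 67.4455
Numerator Σ_{t=1}^{10}(y_t−ȳ)(y_{t+1}−ȳ) = -155.9002
Denominator Σ(y_t−ȳ)² = 540.3873
r_1 = -155.9002 / 540.3873 = -0.288

-0.288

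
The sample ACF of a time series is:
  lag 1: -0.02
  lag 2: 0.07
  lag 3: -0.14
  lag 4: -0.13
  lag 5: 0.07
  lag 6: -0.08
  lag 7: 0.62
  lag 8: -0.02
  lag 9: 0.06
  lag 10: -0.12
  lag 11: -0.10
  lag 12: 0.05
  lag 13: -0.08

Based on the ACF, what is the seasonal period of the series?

The largest autocorrelation is r_7 = 0.62; the remaining lags stay at or below 0.07.
The dominant spike at lag 7 indicates a seasonal period of 7.

7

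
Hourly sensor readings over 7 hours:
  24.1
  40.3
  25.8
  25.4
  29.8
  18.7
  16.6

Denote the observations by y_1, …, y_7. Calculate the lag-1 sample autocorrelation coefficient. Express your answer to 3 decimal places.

0.029

Mean ȳ = (24.1 + 40.3 + 25.8 + 25.4 + 29.8 + 18.7 + 16.6)/7 = 25.8143
Numerator Σ_{t=1}^{6}(y_t−ȳ)(y_{t+1}−ȳ) = 10.5127
Denominator Σ(y_t−ȳ)² = 364.3486
r_1 = 10.5127 / 364.3486 = 0.029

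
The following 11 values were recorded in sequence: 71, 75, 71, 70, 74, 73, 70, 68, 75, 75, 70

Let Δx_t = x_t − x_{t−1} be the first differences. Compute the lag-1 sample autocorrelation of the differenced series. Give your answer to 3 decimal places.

-0.183

First differences Δx: 4, -4, -1, 4, -1, -3, -2, 7, 0, -5
Mean of differences = -0.1000
Numerator Σ(Δx_t−Δx̄)(Δx_{t+1}−Δx̄) = -25.0100
Denominator Σ(Δx_t−Δx̄)² = 136.9000
r_1(Δx) = -25.0100 / 136.9000 = -0.183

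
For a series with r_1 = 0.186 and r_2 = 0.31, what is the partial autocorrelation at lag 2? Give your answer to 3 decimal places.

0.285

φ_{22} = (r_2 − r_1²) / (1 − r_1²)
r_1² = (0.186)² = 0.034596
Numerator = 0.31 − 0.0346 = 0.2754; denominator = 1 − 0.0346 = 0.9654
φ_{22} = 0.2754 / 0.9654 = 0.285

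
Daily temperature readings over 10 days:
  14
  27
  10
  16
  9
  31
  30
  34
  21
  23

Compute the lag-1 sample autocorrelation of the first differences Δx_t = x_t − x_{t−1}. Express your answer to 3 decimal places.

-0.512

First differences Δx: 13, -17, 6, -7, 22, -1, 4, -13, 2
Mean of differences = 1.0000
Numerator Σ(Δx_t−Δx̄)(Δx_{t+1}−Δx̄) = -618.0000
Denominator Σ(Δx_t−Δx̄)² = 1208.0000
r_1(Δx) = -618.0000 / 1208.0000 = -0.512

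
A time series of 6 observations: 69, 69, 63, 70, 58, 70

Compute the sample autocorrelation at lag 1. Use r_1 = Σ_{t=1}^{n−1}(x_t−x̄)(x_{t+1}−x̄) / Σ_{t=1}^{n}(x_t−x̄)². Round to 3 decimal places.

Mean x̄ = (69 + 69 + 63 + 70 + 58 + 70)/6 = 66.5000
Numerator Σ_{t=1}^{5}(x_t−x̄)(x_{t+1}−x̄) = -74.2500
Denominator Σ(x_t−x̄)² = 121.5000
r_1 = -74.2500 / 121.5000 = -0.611

-0.611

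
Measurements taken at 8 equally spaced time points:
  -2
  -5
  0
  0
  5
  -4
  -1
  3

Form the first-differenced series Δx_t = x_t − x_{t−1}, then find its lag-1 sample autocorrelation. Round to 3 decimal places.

-0.485

First differences Δx: -3, 5, 0, 5, -9, 3, 4
Mean of differences = 0.7143
Numerator Σ(Δx_t−Δx̄)(Δx_{t+1}−Δx̄) = -78.3673
Denominator Σ(Δx_t−Δx̄)² = 161.4286
r_1(Δx) = -78.3673 / 161.4286 = -0.485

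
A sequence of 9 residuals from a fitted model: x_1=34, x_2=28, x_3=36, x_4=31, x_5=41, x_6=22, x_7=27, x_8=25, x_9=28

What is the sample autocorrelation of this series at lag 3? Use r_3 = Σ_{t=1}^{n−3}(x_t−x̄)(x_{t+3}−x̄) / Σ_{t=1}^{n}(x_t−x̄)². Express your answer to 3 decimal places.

Mean x̄ = (34 + 28 + 36 + 31 + 41 + 22 + 27 + 25 + 28)/9 = 30.2222
Numerator Σ_{t=1}^{6}(x_t−x̄)(x_{t+3}−x̄) = -109.0370
Denominator Σ(x_t−x̄)² = 279.5556
r_3 = -109.0370 / 279.5556 = -0.390

-0.390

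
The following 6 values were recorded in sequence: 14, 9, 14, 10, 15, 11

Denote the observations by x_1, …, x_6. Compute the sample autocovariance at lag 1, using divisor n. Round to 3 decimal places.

Mean x̄ = (14 + 9 + 14 + 10 + 15 + 11)/6 = 12.1667
Deviations: 1.8333, -3.1667, 1.8333, -2.1667, 2.8333, -1.1667
Σ_{t=1}^{5}(x_t−x̄)(x_{t+1}−x̄) = -25.0278
γ_1 = -25.0278 / 6 = -4.171

-4.171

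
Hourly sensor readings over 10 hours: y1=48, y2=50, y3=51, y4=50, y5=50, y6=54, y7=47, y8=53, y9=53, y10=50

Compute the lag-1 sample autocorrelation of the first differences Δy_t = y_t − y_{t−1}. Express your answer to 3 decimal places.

First differences Δy: 2, 1, -1, 0, 4, -7, 6, 0, -3
Mean of differences = 0.2222
Numerator Σ(Δy_t−Δȳ)(Δy_{t+1}−Δȳ) = -69.7160
Denominator Σ(Δy_t−Δȳ)² = 115.5556
r_1(Δy) = -69.7160 / 115.5556 = -0.603

-0.603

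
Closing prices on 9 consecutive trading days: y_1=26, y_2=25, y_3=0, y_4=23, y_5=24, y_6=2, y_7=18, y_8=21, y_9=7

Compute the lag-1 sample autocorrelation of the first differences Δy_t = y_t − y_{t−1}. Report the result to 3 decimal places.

-0.443

First differences Δy: -1, -25, 23, 1, -22, 16, 3, -14
Mean of differences = -2.3750
Numerator Σ(Δy_t−Δȳ)(Δy_{t+1}−Δȳ) = -910.1406
Denominator Σ(Δy_t−Δȳ)² = 2055.8750
r_1(Δy) = -910.1406 / 2055.8750 = -0.443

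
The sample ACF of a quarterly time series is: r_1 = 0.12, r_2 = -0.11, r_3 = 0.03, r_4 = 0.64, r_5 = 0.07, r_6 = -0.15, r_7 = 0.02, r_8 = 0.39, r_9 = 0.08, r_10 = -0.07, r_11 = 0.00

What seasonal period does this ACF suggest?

The largest autocorrelation is r_4 = 0.64, with a weaker echo at lag 8 (0.39); the remaining lags stay at or below 0.12.
The dominant spike at lag 4 indicates a seasonal period of 4.

4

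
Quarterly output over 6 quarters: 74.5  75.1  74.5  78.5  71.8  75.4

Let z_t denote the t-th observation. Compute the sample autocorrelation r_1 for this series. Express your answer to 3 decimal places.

-0.619

Mean z̄ = (74.5 + 75.1 + 74.5 + 78.5 + 71.8 + 75.4)/6 = 74.9667
Deviations from mean: -0.4667, 0.1333, -0.4667, 3.5333, -3.1667, 0.4333
Σ(z_t−z̄)(z_{t+1}−z̄) = (-0.0622) + (-0.0622) + (-1.6489) + (-11.1889) + (-1.3722) = -14.3344
Denominator Σ(z_t−z̄)² = 23.1533
r_1 = -14.3344 / 23.1533 = -0.619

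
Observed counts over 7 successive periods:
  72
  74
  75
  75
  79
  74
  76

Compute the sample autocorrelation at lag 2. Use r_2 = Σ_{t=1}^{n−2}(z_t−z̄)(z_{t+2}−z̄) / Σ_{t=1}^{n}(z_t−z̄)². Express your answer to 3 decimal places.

Mean z̄ = (72 + 74 + 75 + 75 + 79 + 74 + 76)/7 = 75.0000
Numerator Σ_{t=1}^{5}(z_t−z̄)(z_{t+2}−z̄) = 4.0000
Denominator Σ(z_t−z̄)² = 28.0000
r_2 = 4.0000 / 28.0000 = 0.143

0.143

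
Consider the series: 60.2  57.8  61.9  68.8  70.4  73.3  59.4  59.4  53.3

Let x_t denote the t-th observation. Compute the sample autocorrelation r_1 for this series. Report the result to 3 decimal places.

0.419

Mean x̄ = (60.2 + 57.8 + 61.9 + 68.8 + 70.4 + 73.3 + 59.4 + 59.4 + 53.3)/9 = 62.7222
Numerator Σ_{t=1}^{8}(x_t−x̄)(x_{t+1}−x̄) = 146.5406
Denominator Σ(x_t−x̄)² = 349.8956
r_1 = 146.5406 / 349.8956 = 0.419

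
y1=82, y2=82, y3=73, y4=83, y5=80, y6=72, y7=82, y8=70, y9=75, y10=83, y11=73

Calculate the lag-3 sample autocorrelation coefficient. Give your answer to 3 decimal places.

0.534

Mean ȳ = (82 + 82 + 73 + 83 + 80 + 72 + 82 + 70 + 75 + 83 + 73)/11 = 77.7273
Numerator Σ_{t=1}^{8}(y_t−ȳ)(y_{t+3}−ȳ) = 138.9587
Denominator Σ(y_t−ȳ)² = 260.1818
r_3 = 138.9587 / 260.1818 = 0.534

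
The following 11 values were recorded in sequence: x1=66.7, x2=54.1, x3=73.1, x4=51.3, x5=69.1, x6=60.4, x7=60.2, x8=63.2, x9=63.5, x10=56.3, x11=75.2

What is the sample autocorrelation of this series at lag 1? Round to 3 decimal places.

Mean x̄ = (66.7 + 54.1 + 73.1 + 51.3 + 69.1 + 60.4 + 60.2 + 63.2 + 63.5 + 56.3 + 75.2)/11 = 63.0091
Numerator Σ_{t=1}^{10}(x_t−x̄)(x_{t+1}−x̄) = -406.3464
Denominator Σ(x_t−x̄)² = 577.6291
r_1 = -406.3464 / 577.6291 = -0.703

-0.703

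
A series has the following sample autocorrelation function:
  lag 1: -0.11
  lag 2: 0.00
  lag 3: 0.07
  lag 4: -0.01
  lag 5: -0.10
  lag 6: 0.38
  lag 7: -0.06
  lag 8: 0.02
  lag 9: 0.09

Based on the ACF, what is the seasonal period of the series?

The largest autocorrelation is r_6 = 0.38; the remaining lags stay at or below 0.09.
The dominant spike at lag 6 indicates a seasonal period of 6.

6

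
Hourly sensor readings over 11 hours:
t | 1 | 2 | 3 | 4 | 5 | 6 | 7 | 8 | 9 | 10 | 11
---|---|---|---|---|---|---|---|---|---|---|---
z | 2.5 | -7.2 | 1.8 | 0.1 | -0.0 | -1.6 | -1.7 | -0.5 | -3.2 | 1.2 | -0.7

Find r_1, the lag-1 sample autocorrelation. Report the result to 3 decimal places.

-0.566

Mean z̄ = (2.5 − 7.2 + 1.8 + 0.1 − 0.0 − 1.6 − 1.7 − 0.5 − 3.2 + 1.2 − 0.7)/11 = -0.8455
Numerator Σ_{t=1}^{10}(z_t−z̄)(z_{t+1}−z̄) = -40.3893
Denominator Σ(z_t−z̄)² = 71.3473
r_1 = -40.3893 / 71.3473 = -0.566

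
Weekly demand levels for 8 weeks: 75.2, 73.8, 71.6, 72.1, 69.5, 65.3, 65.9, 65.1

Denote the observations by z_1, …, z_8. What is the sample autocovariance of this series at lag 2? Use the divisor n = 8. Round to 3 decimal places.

3.795

Mean z̄ = (75.2 + 73.8 + 71.6 + 72.1 + 69.5 + 65.3 + 65.9 + 65.1)/8 = 69.8125
Σ_{t=1}^{6}(z_t−z̄)(z_{t+2}−z̄) = 30.3584
γ_2 = 30.3584 / 8 = 3.795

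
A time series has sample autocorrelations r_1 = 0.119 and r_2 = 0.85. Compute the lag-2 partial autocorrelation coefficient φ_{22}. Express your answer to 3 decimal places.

φ_{22} = (r_2 − r_1²) / (1 − r_1²)
r_1² = (0.119)² = 0.014161
Numerator = 0.85 − 0.0142 = 0.8358; denominator = 1 − 0.0142 = 0.9858
φ_{22} = 0.8358 / 0.9858 = 0.848

0.848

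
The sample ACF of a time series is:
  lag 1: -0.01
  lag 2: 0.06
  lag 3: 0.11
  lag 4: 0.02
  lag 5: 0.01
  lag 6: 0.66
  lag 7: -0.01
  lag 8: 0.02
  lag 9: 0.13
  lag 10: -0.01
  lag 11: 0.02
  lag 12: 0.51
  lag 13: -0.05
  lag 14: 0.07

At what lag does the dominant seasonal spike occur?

The largest autocorrelation is r_6 = 0.66, with a weaker echo at lag 12 (0.51); the remaining lags stay at or below 0.13.
The dominant spike at lag 6 indicates a seasonal period of 6.

6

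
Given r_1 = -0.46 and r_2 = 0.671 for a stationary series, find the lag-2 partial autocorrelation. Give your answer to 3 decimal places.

φ_{22} = (r_2 − r_1²) / (1 − r_1²)
r_1² = (-0.46)² = 0.2116
Numerator = 0.671 − 0.2116 = 0.4594; denominator = 1 − 0.2116 = 0.7884
φ_{22} = 0.4594 / 0.7884 = 0.583

0.583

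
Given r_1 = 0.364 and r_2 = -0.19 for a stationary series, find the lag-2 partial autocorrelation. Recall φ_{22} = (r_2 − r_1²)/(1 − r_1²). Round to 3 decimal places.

φ_{22} = (r_2 − r_1²) / (1 − r_1²)
r_1² = (0.364)² = 0.132496
Numerator = -0.19 − 0.1325 = -0.3225; denominator = 1 − 0.1325 = 0.8675
φ_{22} = -0.3225 / 0.8675 = -0.372

-0.372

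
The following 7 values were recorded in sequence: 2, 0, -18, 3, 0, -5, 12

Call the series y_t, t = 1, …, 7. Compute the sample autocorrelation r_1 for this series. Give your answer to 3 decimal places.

-0.263

Mean ȳ = (2 + 0 − 18 + 3 + 0 − 5 + 12)/7 = -0.8571
Σ(y_t−ȳ)(y_{t+1}−ȳ) = (2.4490) + (-14.6939) + (-66.1224) + (3.3061) + (-3.5510) + (-53.2653) = -131.8776
Denominator Σ(y_t−ȳ)² = 500.8571
r_1 = -131.8776 / 500.8571 = -0.263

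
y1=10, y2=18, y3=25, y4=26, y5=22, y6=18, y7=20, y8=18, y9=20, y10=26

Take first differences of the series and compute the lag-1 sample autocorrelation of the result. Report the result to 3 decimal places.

0.388

First differences Δy: 8, 7, 1, -4, -4, 2, -2, 2, 6
Mean of differences = 1.7778
Numerator Σ(Δy_t−Δȳ)(Δy_{t+1}−Δȳ) = 64.2840
Denominator Σ(Δy_t−Δȳ)² = 165.5556
r_1(Δy) = 64.2840 / 165.5556 = 0.388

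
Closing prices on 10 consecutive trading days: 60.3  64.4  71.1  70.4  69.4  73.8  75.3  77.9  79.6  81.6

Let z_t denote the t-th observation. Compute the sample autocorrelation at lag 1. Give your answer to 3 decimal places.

0.591

Mean z̄ = (60.3 + 64.4 + 71.1 + 70.4 + 69.4 + 73.8 + 75.3 + 77.9 + 79.6 + 81.6)/10 = 72.3800
Numerator Σ_{t=1}^{9}(z_t−z̄)(z_{t+1}−z̄) = 237.5036
Denominator Σ(z_t−z̄)² = 402.1960
r_1 = 237.5036 / 402.1960 = 0.591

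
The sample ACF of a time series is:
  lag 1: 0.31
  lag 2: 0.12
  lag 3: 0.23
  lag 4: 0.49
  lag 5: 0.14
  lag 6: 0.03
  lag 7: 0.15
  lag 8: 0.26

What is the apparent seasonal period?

The largest autocorrelation is r_4 = 0.49; the remaining lags stay at or below 0.31. The elevated value at lag 1 (0.31), dropping to 0.12 at lag 2, reflects decaying short-term dependence rather than seasonality.
The dominant spike at lag 4 indicates a seasonal period of 4.

4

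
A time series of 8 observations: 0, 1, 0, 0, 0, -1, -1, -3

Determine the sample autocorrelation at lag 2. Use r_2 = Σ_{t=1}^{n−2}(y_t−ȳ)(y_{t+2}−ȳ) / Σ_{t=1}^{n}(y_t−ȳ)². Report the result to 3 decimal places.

0.200

Mean ȳ = (0 + 1 + 0 + 0 + 0 − 1 − 1 − 3)/8 = -0.5000
Deviations from mean: 0.5000, 1.5000, 0.5000, 0.5000, 0.5000, -0.5000, -0.5000, -2.5000
Numerator Σ_{t=1}^{6}(y_t−ȳ)(y_{t+2}−ȳ) = 2.0000
Denominator Σ(y_t−ȳ)² = 10.0000
r_2 = 2.0000 / 10.0000 = 0.200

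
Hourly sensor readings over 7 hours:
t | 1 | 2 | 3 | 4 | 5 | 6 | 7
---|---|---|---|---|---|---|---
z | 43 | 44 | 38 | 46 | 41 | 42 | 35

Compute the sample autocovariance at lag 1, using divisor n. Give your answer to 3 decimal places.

-3.685

Mean z̄ = (43 + 44 + 38 + 46 + 41 + 42 + 35)/7 = 41.2857
Σ_{t=1}^{6}(z_t−z̄)(z_{t+1}−z̄) = -25.7959
γ_1 = -25.7959 / 7 = -3.685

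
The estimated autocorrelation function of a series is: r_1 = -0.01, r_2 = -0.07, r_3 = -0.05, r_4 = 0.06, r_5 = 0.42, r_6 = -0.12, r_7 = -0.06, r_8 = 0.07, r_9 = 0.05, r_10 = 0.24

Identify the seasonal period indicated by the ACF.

The largest autocorrelation is r_5 = 0.42, with a weaker echo at lag 10 (0.24); the remaining lags stay at or below 0.07.
The dominant spike at lag 5 indicates a seasonal period of 5.

5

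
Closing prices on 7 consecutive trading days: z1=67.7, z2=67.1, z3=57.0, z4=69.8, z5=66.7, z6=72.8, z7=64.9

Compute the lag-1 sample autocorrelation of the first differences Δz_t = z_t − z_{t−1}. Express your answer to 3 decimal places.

First differences Δz: -0.6, -10.1, 12.8, -3.1, 6.1, -7.9
Mean of differences = -0.4667
Numerator Σ(Δz_t−Δz̄)(Δz_{t+1}−Δz̄) = -227.5578
Denominator Σ(Δz_t−Δz̄)² = 374.1333
r_1(Δz) = -227.5578 / 374.1333 = -0.608

-0.608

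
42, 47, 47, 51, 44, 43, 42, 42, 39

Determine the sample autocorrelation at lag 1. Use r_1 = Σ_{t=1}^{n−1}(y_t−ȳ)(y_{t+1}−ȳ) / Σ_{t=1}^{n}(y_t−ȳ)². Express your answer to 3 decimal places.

0.373

Mean ȳ = (42 + 47 + 47 + 51 + 44 + 43 + 42 + 42 + 39)/9 = 44.1111
Numerator Σ_{t=1}^{8}(y_t−ȳ)(y_{t+1}−ȳ) = 39.0988
Denominator Σ(y_t−ȳ)² = 104.8889
r_1 = 39.0988 / 104.8889 = 0.373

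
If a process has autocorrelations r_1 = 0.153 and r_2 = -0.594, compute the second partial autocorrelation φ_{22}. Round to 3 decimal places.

-0.632

φ_{22} = (r_2 − r_1²) / (1 − r_1²)
r_1² = (0.153)² = 0.023409
Numerator = -0.594 − 0.0234 = -0.6174; denominator = 1 − 0.0234 = 0.9766
φ_{22} = -0.6174 / 0.9766 = -0.632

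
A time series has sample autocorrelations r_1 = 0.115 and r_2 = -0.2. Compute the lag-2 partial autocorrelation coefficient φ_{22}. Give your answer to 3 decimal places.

-0.216

φ_{22} = (r_2 − r_1²) / (1 − r_1²)
r_1² = (0.115)² = 0.013225
Numerator = -0.2 − 0.0132 = -0.2132; denominator = 1 − 0.0132 = 0.9868
φ_{22} = -0.2132 / 0.9868 = -0.216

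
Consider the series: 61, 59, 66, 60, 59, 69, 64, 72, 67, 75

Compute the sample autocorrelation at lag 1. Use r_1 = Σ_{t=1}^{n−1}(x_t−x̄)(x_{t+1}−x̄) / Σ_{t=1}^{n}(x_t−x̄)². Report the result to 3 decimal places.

0.151

Mean x̄ = (61 + 59 + 66 + 60 + 59 + 69 + 64 + 72 + 67 + 75)/10 = 65.2000
Numerator Σ_{t=1}^{9}(x_t−x̄)(x_{t+1}−x̄) = 42.7600
Denominator Σ(x_t−x̄)² = 283.6000
r_1 = 42.7600 / 283.6000 = 0.151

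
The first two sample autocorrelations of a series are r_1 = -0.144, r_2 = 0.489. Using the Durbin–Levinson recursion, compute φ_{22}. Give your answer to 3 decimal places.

φ_{22} = (r_2 − r_1²) / (1 − r_1²)
r_1² = (-0.144)² = 0.020736
Numerator = 0.489 − 0.0207 = 0.4683; denominator = 1 − 0.0207 = 0.9793
φ_{22} = 0.4683 / 0.9793 = 0.478

0.478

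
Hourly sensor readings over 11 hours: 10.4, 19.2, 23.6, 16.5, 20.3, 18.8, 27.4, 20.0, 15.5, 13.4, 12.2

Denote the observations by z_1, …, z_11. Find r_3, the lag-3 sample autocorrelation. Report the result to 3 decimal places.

Mean z̄ = (10.4 + 19.2 + 23.6 + 16.5 + 20.3 + 18.8 + 27.4 + 20.0 + 15.5 + 13.4 + 12.2)/11 = 17.9364
Numerator Σ_{t=1}^{8}(z_t−z̄)(z_{t+3}−z̄) = -46.8849
Denominator Σ(z_t−z̄)² = 252.1055
r_3 = -46.8849 / 252.1055 = -0.186

-0.186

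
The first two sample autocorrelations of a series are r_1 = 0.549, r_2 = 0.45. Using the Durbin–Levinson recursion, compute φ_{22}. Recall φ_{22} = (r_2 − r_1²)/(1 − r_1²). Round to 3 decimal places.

φ_{22} = (r_2 − r_1²) / (1 − r_1²)
r_1² = (0.549)² = 0.301401
Numerator = 0.45 − 0.3014 = 0.1486; denominator = 1 − 0.3014 = 0.6986
φ_{22} = 0.1486 / 0.6986 = 0.213

0.213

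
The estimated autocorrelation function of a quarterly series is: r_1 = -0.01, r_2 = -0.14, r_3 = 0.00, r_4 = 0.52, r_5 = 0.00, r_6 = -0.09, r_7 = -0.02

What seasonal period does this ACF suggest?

The largest autocorrelation is r_4 = 0.52; the remaining lags stay at or below 0.00.
The dominant spike at lag 4 indicates a seasonal period of 4.

4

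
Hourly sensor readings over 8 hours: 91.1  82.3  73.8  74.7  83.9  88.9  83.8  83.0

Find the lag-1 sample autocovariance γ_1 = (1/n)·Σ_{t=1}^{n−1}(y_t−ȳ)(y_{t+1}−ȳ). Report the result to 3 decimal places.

Mean ȳ = (91.1 + 82.3 + 73.8 + 74.7 + 83.9 + 88.9 + 83.8 + 83.0)/8 = 82.6875
Σ_{t=1}^{7}(y_t−ȳ)(y_{t+1}−ȳ) = 76.2798
γ_1 = 76.2798 / 8 = 9.535

9.535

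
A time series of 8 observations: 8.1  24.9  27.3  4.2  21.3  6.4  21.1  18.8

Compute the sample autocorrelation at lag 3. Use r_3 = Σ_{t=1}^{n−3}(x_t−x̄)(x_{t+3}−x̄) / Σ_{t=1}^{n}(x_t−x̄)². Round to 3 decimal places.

Mean x̄ = (8.1 + 24.9 + 27.3 + 4.2 + 21.3 + 6.4 + 21.1 + 18.8)/8 = 16.5125
Deviations from mean: -8.4125, 8.3875, 10.7875, -12.3125, 4.7875, -10.1125, 4.5875, 2.2875
Σ(x_t−x̄)(x_{t+3}−x̄) = (103.5789) + (40.1552) + (-109.0886) + (-56.4836) + (10.9514) = -10.8867
Denominator Σ(x_t−x̄)² = 560.5488
r_3 = -10.8867 / 560.5488 = -0.019

-0.019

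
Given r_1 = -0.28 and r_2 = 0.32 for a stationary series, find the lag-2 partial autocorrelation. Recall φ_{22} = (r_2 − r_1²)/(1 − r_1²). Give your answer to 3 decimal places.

φ_{22} = (r_2 − r_1²) / (1 − r_1²)
r_1² = (-0.28)² = 0.0784
Numerator = 0.32 − 0.0784 = 0.2416; denominator = 1 − 0.0784 = 0.9216
φ_{22} = 0.2416 / 0.9216 = 0.262

0.262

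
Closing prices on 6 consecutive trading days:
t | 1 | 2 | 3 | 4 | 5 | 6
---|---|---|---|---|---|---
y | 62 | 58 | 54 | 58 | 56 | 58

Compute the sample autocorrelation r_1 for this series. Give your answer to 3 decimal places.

-0.060

Mean ȳ = (62 + 58 + 54 + 58 + 56 + 58)/6 = 57.6667
Σ(y_t−ȳ)(y_{t+1}−ȳ) = (1.4444) + (-1.2222) + (-1.2222) + (-0.5556) + (-0.5556) = -2.1111
Denominator Σ(y_t−ȳ)² = 35.3333
r_1 = -2.1111 / 35.3333 = -0.060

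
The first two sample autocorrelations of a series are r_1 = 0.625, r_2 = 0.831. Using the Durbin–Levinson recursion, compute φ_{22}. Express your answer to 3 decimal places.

0.723

φ_{22} = (r_2 − r_1²) / (1 − r_1²)
r_1² = (0.625)² = 0.390625
Numerator = 0.831 − 0.3906 = 0.4404; denominator = 1 − 0.3906 = 0.6094
φ_{22} = 0.4404 / 0.6094 = 0.723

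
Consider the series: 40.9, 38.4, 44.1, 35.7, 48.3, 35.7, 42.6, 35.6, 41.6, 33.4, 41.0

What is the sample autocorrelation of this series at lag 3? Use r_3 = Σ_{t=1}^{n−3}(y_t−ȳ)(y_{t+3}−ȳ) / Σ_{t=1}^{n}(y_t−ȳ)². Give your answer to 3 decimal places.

Mean ȳ = (40.9 + 38.4 + 44.1 + 35.7 + 48.3 + 35.7 + 42.6 + 35.6 + 41.6 + 33.4 + 41.0)/11 = 39.7545
Numerator Σ_{t=1}^{8}(y_t−ȳ)(y_{t+3}−ȳ) = -111.6162
Denominator Σ(y_t−ȳ)² = 198.6273
r_3 = -111.6162 / 198.6273 = -0.562

-0.562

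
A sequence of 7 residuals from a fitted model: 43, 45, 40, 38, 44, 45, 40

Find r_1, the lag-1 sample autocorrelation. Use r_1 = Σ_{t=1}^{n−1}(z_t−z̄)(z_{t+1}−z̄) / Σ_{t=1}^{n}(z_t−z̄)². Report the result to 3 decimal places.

Mean z̄ = (43 + 45 + 40 + 38 + 44 + 45 + 40)/7 = 42.1429
Deviations from mean: 0.8571, 2.8571, -2.1429, -4.1429, 1.8571, 2.8571, -2.1429
Σ(z_t−z̄)(z_{t+1}−z̄) = (2.4490) + (-6.1224) + (8.8776) + (-7.6939) + (5.3061) + (-6.1224) = -3.3061
Denominator Σ(z_t−z̄)² = 46.8571
r_1 = -3.3061 / 46.8571 = -0.071

-0.071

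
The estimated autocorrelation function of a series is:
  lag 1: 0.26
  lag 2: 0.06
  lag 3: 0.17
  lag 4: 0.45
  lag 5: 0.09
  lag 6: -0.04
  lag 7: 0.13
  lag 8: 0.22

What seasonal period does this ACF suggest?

4

The largest autocorrelation is r_4 = 0.45; the remaining lags stay at or below 0.26. The elevated value at lag 1 (0.26), dropping to 0.06 at lag 2, reflects decaying short-term dependence rather than seasonality.
The dominant spike at lag 4 indicates a seasonal period of 4.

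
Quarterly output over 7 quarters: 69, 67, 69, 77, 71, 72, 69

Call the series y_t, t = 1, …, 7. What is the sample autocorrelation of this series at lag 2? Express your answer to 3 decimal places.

-0.199

Mean ȳ = (69 + 67 + 69 + 77 + 71 + 72 + 69)/7 = 70.5714
Σ(y_t−ȳ)(y_{t+2}−ȳ) = (2.4694) + (-22.9592) + (-0.6735) + (9.1837) + (-0.6735) = -12.6531
Denominator Σ(y_t−ȳ)² = 63.7143
r_2 = -12.6531 / 63.7143 = -0.199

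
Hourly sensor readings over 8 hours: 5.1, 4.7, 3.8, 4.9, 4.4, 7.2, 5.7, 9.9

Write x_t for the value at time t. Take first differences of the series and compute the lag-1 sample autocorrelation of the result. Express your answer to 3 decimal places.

First differences Δx: -0.4, -0.9, 1.1, -0.5, 2.8, -1.5, 4.2
Mean of differences = 0.6857
Numerator Σ(Δx_t−Δx̄)(Δx_{t+1}−Δx̄) = -14.2359
Denominator Σ(Δx_t−Δx̄)² = 26.8686
r_1(Δx) = -14.2359 / 26.8686 = -0.530

-0.530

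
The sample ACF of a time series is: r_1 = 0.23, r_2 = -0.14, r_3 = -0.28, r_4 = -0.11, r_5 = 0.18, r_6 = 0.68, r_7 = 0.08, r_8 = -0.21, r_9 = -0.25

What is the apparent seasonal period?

6

The largest autocorrelation is r_6 = 0.68; the remaining lags stay at or below 0.23.
The dominant spike at lag 6 indicates a seasonal period of 6.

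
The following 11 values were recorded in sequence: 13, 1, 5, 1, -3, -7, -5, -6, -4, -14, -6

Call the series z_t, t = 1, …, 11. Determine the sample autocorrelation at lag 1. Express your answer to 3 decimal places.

0.380

Mean z̄ = (13 + 1 + 5 + 1 − 3 − 7 − 5 − 6 − 4 − 14 − 6)/11 = -2.2727
Numerator Σ_{t=1}^{10}(z_t−z̄)(z_{t+1}−z̄) = 192.1074
Denominator Σ(z_t−z̄)² = 506.1818
r_1 = 192.1074 / 506.1818 = 0.380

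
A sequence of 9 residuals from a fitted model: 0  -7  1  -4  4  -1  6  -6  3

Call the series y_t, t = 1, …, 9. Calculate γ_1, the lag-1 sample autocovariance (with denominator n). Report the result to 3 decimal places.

Mean ȳ = (0 − 7 + 1 − 4 + 4 − 1 + 6 − 6 + 3)/9 = -0.4444
Σ_{t=1}^{8}(y_t−ȳ)(y_{t+1}−ȳ) = -94.3086
γ_1 = -94.3086 / 9 = -10.479

-10.479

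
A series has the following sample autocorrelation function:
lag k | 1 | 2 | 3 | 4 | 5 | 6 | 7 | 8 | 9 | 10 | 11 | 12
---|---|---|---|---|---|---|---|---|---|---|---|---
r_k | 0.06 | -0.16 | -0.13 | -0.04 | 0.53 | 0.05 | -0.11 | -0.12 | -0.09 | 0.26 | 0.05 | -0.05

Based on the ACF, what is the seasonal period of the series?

5

The largest autocorrelation is r_5 = 0.53, with a weaker echo at lag 10 (0.26); the remaining lags stay at or below 0.06.
The dominant spike at lag 5 indicates a seasonal period of 5.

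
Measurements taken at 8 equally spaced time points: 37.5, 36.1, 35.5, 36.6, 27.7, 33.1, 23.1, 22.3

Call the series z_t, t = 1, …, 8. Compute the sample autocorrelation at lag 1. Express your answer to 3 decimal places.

Mean z̄ = (37.5 + 36.1 + 35.5 + 36.6 + 27.7 + 33.1 + 23.1 + 22.3)/8 = 31.4875
Numerator Σ_{t=1}^{7}(z_t−z̄)(z_{t+1}−z̄) = 104.8186
Denominator Σ(z_t−z̄)² = 271.3688
r_1 = 104.8186 / 271.3688 = 0.386

0.386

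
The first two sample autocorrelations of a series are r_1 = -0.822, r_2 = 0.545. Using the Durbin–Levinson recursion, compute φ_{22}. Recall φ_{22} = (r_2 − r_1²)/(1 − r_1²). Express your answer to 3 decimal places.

φ_{22} = (r_2 − r_1²) / (1 − r_1²)
r_1² = (-0.822)² = 0.675684
Numerator = 0.545 − 0.6757 = -0.1307; denominator = 1 − 0.6757 = 0.3243
φ_{22} = -0.1307 / 0.3243 = -0.403

-0.403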